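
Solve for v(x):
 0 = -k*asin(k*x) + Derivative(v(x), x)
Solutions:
 v(x) = C1 + k*Piecewise((x*asin(k*x) + sqrt(-k^2*x^2 + 1)/k, Ne(k, 0)), (0, True))


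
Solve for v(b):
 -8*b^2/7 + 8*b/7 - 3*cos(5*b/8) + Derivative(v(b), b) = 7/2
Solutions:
 v(b) = C1 + 8*b^3/21 - 4*b^2/7 + 7*b/2 + 24*sin(5*b/8)/5


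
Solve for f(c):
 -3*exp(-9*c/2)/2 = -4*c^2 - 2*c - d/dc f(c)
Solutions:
 f(c) = C1 - 4*c^3/3 - c^2 - exp(-9*c/2)/3


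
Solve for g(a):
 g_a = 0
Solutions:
 g(a) = C1


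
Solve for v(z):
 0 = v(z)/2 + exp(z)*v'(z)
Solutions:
 v(z) = C1*exp(exp(-z)/2)


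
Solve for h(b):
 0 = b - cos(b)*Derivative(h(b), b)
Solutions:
 h(b) = C1 + Integral(b/cos(b), b)


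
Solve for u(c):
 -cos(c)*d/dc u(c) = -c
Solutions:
 u(c) = C1 + Integral(c/cos(c), c)


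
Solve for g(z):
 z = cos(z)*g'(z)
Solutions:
 g(z) = C1 + Integral(z/cos(z), z)


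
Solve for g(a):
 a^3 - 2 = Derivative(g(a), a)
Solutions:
 g(a) = C1 + a^4/4 - 2*a


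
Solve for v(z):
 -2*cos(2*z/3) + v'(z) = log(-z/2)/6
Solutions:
 v(z) = C1 + z*log(-z)/6 - z/6 - z*log(2)/6 + 3*sin(2*z/3)


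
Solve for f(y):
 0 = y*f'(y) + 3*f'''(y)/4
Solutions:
 f(y) = C1 + Integral(C2*airyai(-6^(2/3)*y/3) + C3*airybi(-6^(2/3)*y/3), y)


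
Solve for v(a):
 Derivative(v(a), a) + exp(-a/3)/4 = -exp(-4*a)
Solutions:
 v(a) = C1 + exp(-4*a)/4 + 3*exp(-a/3)/4


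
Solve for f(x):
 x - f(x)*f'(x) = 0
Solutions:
 f(x) = -sqrt(C1 + x^2)
 f(x) = sqrt(C1 + x^2)


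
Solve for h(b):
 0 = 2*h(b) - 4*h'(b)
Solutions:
 h(b) = C1*exp(b/2)


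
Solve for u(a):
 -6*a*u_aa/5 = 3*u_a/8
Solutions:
 u(a) = C1 + C2*a^(11/16)


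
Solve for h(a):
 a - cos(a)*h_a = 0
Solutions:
 h(a) = C1 + Integral(a/cos(a), a)


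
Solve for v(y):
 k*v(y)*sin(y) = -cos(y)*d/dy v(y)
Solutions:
 v(y) = C1*exp(k*log(cos(y)))


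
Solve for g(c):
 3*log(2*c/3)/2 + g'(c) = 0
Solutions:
 g(c) = C1 - 3*c*log(c)/2 - 3*c*log(2)/2 + 3*c/2 + 3*c*log(3)/2


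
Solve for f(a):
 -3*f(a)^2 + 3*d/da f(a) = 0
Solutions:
 f(a) = -1/(C1 + a)


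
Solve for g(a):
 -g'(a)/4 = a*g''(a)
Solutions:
 g(a) = C1 + C2*a^(3/4)


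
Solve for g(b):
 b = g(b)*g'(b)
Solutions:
 g(b) = -sqrt(C1 + b^2)
 g(b) = sqrt(C1 + b^2)


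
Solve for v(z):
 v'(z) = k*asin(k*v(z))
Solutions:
 Integral(1/asin(_y*k), (_y, v(z))) = C1 + k*z


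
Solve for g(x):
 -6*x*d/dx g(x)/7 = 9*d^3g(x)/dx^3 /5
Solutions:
 g(x) = C1 + Integral(C2*airyai(-10^(1/3)*21^(2/3)*x/21) + C3*airybi(-10^(1/3)*21^(2/3)*x/21), x)


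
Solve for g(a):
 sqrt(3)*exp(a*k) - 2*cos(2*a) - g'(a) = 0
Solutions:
 g(a) = C1 - sin(2*a) + sqrt(3)*exp(a*k)/k


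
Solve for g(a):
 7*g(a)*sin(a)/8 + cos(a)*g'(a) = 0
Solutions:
 g(a) = C1*cos(a)^(7/8)


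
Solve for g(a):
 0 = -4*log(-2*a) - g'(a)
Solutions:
 g(a) = C1 - 4*a*log(-a) + 4*a*(1 - log(2))


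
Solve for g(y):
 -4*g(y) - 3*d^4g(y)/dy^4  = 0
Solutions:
 g(y) = (C1*sin(3^(3/4)*y/3) + C2*cos(3^(3/4)*y/3))*exp(-3^(3/4)*y/3) + (C3*sin(3^(3/4)*y/3) + C4*cos(3^(3/4)*y/3))*exp(3^(3/4)*y/3)


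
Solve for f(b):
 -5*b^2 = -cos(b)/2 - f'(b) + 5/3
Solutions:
 f(b) = C1 + 5*b^3/3 + 5*b/3 - sin(b)/2


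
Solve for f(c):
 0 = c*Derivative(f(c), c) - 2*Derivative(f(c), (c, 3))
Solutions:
 f(c) = C1 + Integral(C2*airyai(2^(2/3)*c/2) + C3*airybi(2^(2/3)*c/2), c)


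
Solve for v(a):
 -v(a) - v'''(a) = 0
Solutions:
 v(a) = C3*exp(-a) + (C1*sin(sqrt(3)*a/2) + C2*cos(sqrt(3)*a/2))*exp(a/2)


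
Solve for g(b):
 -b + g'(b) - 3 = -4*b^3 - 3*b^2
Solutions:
 g(b) = C1 - b^4 - b^3 + b^2/2 + 3*b


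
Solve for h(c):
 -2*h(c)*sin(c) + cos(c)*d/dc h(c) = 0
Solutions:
 h(c) = C1/cos(c)^2


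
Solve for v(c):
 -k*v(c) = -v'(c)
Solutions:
 v(c) = C1*exp(c*k)


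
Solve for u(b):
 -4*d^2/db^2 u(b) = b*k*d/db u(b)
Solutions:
 u(b) = Piecewise((-sqrt(2)*sqrt(pi)*C1*erf(sqrt(2)*b*sqrt(k)/4)/sqrt(k) - C2, (k > 0) | (k < 0)), (-C1*b - C2, True))


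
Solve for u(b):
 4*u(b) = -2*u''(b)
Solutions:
 u(b) = C1*sin(sqrt(2)*b) + C2*cos(sqrt(2)*b)


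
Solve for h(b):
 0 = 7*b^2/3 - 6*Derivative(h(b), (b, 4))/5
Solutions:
 h(b) = C1 + C2*b + C3*b^2 + C4*b^3 + 7*b^6/1296


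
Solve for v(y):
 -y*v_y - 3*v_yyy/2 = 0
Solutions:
 v(y) = C1 + Integral(C2*airyai(-2^(1/3)*3^(2/3)*y/3) + C3*airybi(-2^(1/3)*3^(2/3)*y/3), y)


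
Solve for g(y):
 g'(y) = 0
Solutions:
 g(y) = C1


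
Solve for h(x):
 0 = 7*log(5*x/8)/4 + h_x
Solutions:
 h(x) = C1 - 7*x*log(x)/4 - 7*x*log(5)/4 + 7*x/4 + 21*x*log(2)/4


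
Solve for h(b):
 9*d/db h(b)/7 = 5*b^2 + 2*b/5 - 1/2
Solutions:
 h(b) = C1 + 35*b^3/27 + 7*b^2/45 - 7*b/18


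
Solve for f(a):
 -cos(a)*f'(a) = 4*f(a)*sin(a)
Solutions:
 f(a) = C1*cos(a)^4


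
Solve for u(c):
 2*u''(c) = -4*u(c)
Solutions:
 u(c) = C1*sin(sqrt(2)*c) + C2*cos(sqrt(2)*c)


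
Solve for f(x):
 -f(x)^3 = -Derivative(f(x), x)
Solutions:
 f(x) = -sqrt(2)*sqrt(-1/(C1 + x))/2
 f(x) = sqrt(2)*sqrt(-1/(C1 + x))/2


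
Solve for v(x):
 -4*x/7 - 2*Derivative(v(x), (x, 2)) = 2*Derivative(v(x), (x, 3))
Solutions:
 v(x) = C1 + C2*x + C3*exp(-x) - x^3/21 + x^2/7


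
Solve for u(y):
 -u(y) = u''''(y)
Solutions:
 u(y) = (C1*sin(sqrt(2)*y/2) + C2*cos(sqrt(2)*y/2))*exp(-sqrt(2)*y/2) + (C3*sin(sqrt(2)*y/2) + C4*cos(sqrt(2)*y/2))*exp(sqrt(2)*y/2)


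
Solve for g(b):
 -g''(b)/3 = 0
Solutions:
 g(b) = C1 + C2*b


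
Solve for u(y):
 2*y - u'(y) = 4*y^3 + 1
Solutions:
 u(y) = C1 - y^4 + y^2 - y


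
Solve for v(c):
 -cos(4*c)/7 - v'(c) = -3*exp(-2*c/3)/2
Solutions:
 v(c) = C1 - sin(4*c)/28 - 9*exp(-2*c/3)/4


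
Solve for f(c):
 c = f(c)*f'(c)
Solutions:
 f(c) = -sqrt(C1 + c^2)
 f(c) = sqrt(C1 + c^2)


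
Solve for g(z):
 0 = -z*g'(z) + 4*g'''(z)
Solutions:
 g(z) = C1 + Integral(C2*airyai(2^(1/3)*z/2) + C3*airybi(2^(1/3)*z/2), z)


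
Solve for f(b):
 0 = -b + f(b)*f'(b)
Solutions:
 f(b) = -sqrt(C1 + b^2)
 f(b) = sqrt(C1 + b^2)


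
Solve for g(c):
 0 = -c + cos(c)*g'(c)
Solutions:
 g(c) = C1 + Integral(c/cos(c), c)


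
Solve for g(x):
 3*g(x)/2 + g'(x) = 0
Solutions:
 g(x) = C1*exp(-3*x/2)


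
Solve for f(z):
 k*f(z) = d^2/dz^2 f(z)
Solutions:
 f(z) = C1*exp(-sqrt(k)*z) + C2*exp(sqrt(k)*z)


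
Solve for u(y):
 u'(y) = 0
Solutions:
 u(y) = C1


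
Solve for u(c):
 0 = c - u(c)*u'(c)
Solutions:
 u(c) = -sqrt(C1 + c^2)
 u(c) = sqrt(C1 + c^2)


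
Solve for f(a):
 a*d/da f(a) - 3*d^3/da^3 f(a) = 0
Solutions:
 f(a) = C1 + Integral(C2*airyai(3^(2/3)*a/3) + C3*airybi(3^(2/3)*a/3), a)


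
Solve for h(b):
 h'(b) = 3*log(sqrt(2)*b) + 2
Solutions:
 h(b) = C1 + 3*b*log(b) - b + 3*b*log(2)/2


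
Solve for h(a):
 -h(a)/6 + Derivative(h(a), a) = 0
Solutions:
 h(a) = C1*exp(a/6)


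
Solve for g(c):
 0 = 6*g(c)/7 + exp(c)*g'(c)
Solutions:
 g(c) = C1*exp(6*exp(-c)/7)


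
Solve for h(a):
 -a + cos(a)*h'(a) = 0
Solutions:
 h(a) = C1 + Integral(a/cos(a), a)


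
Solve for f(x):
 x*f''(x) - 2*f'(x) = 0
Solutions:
 f(x) = C1 + C2*x^3


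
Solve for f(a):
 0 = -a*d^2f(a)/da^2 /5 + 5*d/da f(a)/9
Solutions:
 f(a) = C1 + C2*a^(34/9)


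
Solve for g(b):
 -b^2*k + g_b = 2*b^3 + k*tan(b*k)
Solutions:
 g(b) = C1 + b^4/2 + b^3*k/3 + k*Piecewise((-log(cos(b*k))/k, Ne(k, 0)), (0, True))


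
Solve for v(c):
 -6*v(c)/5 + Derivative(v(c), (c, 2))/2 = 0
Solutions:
 v(c) = C1*exp(-2*sqrt(15)*c/5) + C2*exp(2*sqrt(15)*c/5)


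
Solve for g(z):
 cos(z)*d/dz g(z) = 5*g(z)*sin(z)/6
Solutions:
 g(z) = C1/cos(z)^(5/6)


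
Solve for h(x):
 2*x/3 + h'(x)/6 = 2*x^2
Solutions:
 h(x) = C1 + 4*x^3 - 2*x^2


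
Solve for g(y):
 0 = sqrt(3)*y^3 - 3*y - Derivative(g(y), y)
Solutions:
 g(y) = C1 + sqrt(3)*y^4/4 - 3*y^2/2


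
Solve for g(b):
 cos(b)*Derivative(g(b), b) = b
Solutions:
 g(b) = C1 + Integral(b/cos(b), b)


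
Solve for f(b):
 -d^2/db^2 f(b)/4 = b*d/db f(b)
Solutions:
 f(b) = C1 + C2*erf(sqrt(2)*b)


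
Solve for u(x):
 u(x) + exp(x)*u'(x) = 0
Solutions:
 u(x) = C1*exp(exp(-x))


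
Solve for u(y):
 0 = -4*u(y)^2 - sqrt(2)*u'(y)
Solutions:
 u(y) = 1/(C1 + 2*sqrt(2)*y)


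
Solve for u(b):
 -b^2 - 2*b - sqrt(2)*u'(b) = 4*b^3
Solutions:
 u(b) = C1 - sqrt(2)*b^4/2 - sqrt(2)*b^3/6 - sqrt(2)*b^2/2


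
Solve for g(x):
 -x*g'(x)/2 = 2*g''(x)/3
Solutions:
 g(x) = C1 + C2*erf(sqrt(6)*x/4)


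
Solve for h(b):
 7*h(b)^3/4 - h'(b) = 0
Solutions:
 h(b) = -sqrt(2)*sqrt(-1/(C1 + 7*b))
 h(b) = sqrt(2)*sqrt(-1/(C1 + 7*b))


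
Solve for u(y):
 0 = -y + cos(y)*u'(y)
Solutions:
 u(y) = C1 + Integral(y/cos(y), y)


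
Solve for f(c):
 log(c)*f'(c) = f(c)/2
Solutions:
 f(c) = C1*exp(li(c)/2)


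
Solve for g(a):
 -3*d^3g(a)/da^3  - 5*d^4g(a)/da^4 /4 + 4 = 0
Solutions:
 g(a) = C1 + C2*a + C3*a^2 + C4*exp(-12*a/5) + 2*a^3/9


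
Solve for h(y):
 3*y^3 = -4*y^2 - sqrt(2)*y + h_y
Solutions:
 h(y) = C1 + 3*y^4/4 + 4*y^3/3 + sqrt(2)*y^2/2


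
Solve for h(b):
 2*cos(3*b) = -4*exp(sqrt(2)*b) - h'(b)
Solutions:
 h(b) = C1 - 2*sqrt(2)*exp(sqrt(2)*b) - 2*sin(3*b)/3


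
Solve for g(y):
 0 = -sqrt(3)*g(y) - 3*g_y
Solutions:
 g(y) = C1*exp(-sqrt(3)*y/3)


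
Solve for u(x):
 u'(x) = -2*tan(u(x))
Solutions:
 u(x) = pi - asin(C1*exp(-2*x))
 u(x) = asin(C1*exp(-2*x))


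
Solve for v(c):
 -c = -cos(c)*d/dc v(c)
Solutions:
 v(c) = C1 + Integral(c/cos(c), c)


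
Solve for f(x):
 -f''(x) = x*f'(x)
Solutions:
 f(x) = C1 + C2*erf(sqrt(2)*x/2)


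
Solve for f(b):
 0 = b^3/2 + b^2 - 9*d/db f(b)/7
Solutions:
 f(b) = C1 + 7*b^4/72 + 7*b^3/27


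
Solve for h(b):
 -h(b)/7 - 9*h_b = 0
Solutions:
 h(b) = C1*exp(-b/63)


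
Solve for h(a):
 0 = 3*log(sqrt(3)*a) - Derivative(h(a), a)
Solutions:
 h(a) = C1 + 3*a*log(a) - 3*a + 3*a*log(3)/2


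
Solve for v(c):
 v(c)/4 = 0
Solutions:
 v(c) = 0


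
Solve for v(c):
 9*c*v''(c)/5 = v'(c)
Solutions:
 v(c) = C1 + C2*c^(14/9)


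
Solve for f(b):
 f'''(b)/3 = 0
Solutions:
 f(b) = C1 + C2*b + C3*b^2


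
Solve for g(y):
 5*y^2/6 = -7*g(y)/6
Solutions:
 g(y) = -5*y^2/7


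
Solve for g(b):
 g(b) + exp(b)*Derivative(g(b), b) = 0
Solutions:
 g(b) = C1*exp(exp(-b))


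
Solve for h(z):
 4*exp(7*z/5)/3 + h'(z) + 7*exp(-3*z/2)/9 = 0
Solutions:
 h(z) = C1 - 20*exp(7*z/5)/21 + 14*exp(-3*z/2)/27


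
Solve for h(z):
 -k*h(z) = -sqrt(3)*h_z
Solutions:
 h(z) = C1*exp(sqrt(3)*k*z/3)


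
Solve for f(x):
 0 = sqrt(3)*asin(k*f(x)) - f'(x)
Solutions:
 Integral(1/asin(_y*k), (_y, f(x))) = C1 + sqrt(3)*x


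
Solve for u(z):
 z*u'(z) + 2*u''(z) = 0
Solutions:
 u(z) = C1 + C2*erf(z/2)


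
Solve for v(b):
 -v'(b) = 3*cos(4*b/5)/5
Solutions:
 v(b) = C1 - 3*sin(4*b/5)/4


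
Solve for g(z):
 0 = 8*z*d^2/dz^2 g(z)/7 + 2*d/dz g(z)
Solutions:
 g(z) = C1 + C2/z^(3/4)


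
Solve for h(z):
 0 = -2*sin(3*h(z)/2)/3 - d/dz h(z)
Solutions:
 h(z) = -2*acos((-C1 - exp(2*z))/(C1 - exp(2*z)))/3 + 4*pi/3
 h(z) = 2*acos((-C1 - exp(2*z))/(C1 - exp(2*z)))/3


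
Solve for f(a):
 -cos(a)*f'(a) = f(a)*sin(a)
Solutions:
 f(a) = C1*cos(a)


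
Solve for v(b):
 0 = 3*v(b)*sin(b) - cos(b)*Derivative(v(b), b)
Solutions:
 v(b) = C1/cos(b)^3


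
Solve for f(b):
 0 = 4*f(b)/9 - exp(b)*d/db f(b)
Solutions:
 f(b) = C1*exp(-4*exp(-b)/9)


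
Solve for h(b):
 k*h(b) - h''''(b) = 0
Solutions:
 h(b) = C1*exp(-b*k^(1/4)) + C2*exp(b*k^(1/4)) + C3*exp(-I*b*k^(1/4)) + C4*exp(I*b*k^(1/4))


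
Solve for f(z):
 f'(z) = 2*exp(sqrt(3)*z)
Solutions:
 f(z) = C1 + 2*sqrt(3)*exp(sqrt(3)*z)/3


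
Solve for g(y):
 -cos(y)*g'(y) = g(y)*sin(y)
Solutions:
 g(y) = C1*cos(y)


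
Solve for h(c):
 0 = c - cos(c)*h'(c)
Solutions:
 h(c) = C1 + Integral(c/cos(c), c)


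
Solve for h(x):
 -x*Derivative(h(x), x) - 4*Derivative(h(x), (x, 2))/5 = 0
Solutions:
 h(x) = C1 + C2*erf(sqrt(10)*x/4)


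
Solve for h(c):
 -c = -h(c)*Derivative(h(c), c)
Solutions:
 h(c) = -sqrt(C1 + c^2)
 h(c) = sqrt(C1 + c^2)


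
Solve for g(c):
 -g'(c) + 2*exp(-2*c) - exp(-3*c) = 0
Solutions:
 g(c) = C1 - exp(-2*c) + exp(-3*c)/3


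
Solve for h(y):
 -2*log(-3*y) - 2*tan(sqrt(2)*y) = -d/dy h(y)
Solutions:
 h(y) = C1 + 2*y*log(-y) - 2*y + 2*y*log(3) - sqrt(2)*log(cos(sqrt(2)*y))


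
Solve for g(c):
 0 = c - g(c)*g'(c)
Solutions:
 g(c) = -sqrt(C1 + c^2)
 g(c) = sqrt(C1 + c^2)


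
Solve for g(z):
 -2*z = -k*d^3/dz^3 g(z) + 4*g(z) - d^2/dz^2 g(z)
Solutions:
 g(z) = C1*exp(-z*((sqrt(((-54 + k^(-2))^2 - 1/k^4)/k^2) - 54/k + k^(-3))^(1/3) + 1/k + 1/(k^2*(sqrt(((-54 + k^(-2))^2 - 1/k^4)/k^2) - 54/k + k^(-3))^(1/3)))/3) + C2*exp(z*((sqrt(((-54 + k^(-2))^2 - 1/k^4)/k^2) - 54/k + k^(-3))^(1/3) - sqrt(3)*I*(sqrt(((-54 + k^(-2))^2 - 1/k^4)/k^2) - 54/k + k^(-3))^(1/3) - 2/k - 4/(k^2*(-1 + sqrt(3)*I)*(sqrt(((-54 + k^(-2))^2 - 1/k^4)/k^2) - 54/k + k^(-3))^(1/3)))/6) + C3*exp(z*((sqrt(((-54 + k^(-2))^2 - 1/k^4)/k^2) - 54/k + k^(-3))^(1/3) + sqrt(3)*I*(sqrt(((-54 + k^(-2))^2 - 1/k^4)/k^2) - 54/k + k^(-3))^(1/3) - 2/k + 4/(k^2*(1 + sqrt(3)*I)*(sqrt(((-54 + k^(-2))^2 - 1/k^4)/k^2) - 54/k + k^(-3))^(1/3)))/6) - z/2


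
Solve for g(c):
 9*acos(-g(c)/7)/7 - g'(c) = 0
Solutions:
 Integral(1/acos(-_y/7), (_y, g(c))) = C1 + 9*c/7


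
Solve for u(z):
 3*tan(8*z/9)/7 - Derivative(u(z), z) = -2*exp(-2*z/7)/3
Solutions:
 u(z) = C1 + 27*log(tan(8*z/9)^2 + 1)/112 - 7*exp(-2*z/7)/3


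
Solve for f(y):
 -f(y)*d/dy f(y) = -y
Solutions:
 f(y) = -sqrt(C1 + y^2)
 f(y) = sqrt(C1 + y^2)


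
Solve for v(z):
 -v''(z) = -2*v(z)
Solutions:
 v(z) = C1*exp(-sqrt(2)*z) + C2*exp(sqrt(2)*z)


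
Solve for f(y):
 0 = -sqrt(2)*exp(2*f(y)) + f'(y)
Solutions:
 f(y) = log(-sqrt(-1/(C1 + sqrt(2)*y))) - log(2)/2
 f(y) = log(-1/(C1 + sqrt(2)*y))/2 - log(2)/2


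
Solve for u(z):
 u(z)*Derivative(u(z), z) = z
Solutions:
 u(z) = -sqrt(C1 + z^2)
 u(z) = sqrt(C1 + z^2)


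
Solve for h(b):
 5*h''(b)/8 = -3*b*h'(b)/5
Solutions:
 h(b) = C1 + C2*erf(2*sqrt(3)*b/5)


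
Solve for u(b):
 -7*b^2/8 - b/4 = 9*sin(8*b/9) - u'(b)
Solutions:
 u(b) = C1 + 7*b^3/24 + b^2/8 - 81*cos(8*b/9)/8


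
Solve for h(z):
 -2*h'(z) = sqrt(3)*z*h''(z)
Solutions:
 h(z) = C1 + C2*z^(1 - 2*sqrt(3)/3)


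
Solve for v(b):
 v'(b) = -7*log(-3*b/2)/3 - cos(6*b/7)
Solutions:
 v(b) = C1 - 7*b*log(-b)/3 - 7*b*log(3)/3 + 7*b*log(2)/3 + 7*b/3 - 7*sin(6*b/7)/6


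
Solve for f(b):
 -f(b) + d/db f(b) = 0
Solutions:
 f(b) = C1*exp(b)


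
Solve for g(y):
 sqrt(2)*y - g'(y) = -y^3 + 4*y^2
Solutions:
 g(y) = C1 + y^4/4 - 4*y^3/3 + sqrt(2)*y^2/2


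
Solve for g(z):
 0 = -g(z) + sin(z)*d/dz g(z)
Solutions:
 g(z) = C1*sqrt(cos(z) - 1)/sqrt(cos(z) + 1)


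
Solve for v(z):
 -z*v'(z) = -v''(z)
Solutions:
 v(z) = C1 + C2*erfi(sqrt(2)*z/2)


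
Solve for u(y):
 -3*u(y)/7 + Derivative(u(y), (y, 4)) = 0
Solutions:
 u(y) = C1*exp(-3^(1/4)*7^(3/4)*y/7) + C2*exp(3^(1/4)*7^(3/4)*y/7) + C3*sin(3^(1/4)*7^(3/4)*y/7) + C4*cos(3^(1/4)*7^(3/4)*y/7)


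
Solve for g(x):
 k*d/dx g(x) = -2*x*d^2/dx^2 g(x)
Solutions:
 g(x) = C1 + x^(1 - re(k)/2)*(C2*sin(log(x)*Abs(im(k))/2) + C3*cos(log(x)*im(k)/2))


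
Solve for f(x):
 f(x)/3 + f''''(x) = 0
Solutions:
 f(x) = (C1*sin(sqrt(2)*3^(3/4)*x/6) + C2*cos(sqrt(2)*3^(3/4)*x/6))*exp(-sqrt(2)*3^(3/4)*x/6) + (C3*sin(sqrt(2)*3^(3/4)*x/6) + C4*cos(sqrt(2)*3^(3/4)*x/6))*exp(sqrt(2)*3^(3/4)*x/6)


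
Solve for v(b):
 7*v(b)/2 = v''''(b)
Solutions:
 v(b) = C1*exp(-2^(3/4)*7^(1/4)*b/2) + C2*exp(2^(3/4)*7^(1/4)*b/2) + C3*sin(2^(3/4)*7^(1/4)*b/2) + C4*cos(2^(3/4)*7^(1/4)*b/2)


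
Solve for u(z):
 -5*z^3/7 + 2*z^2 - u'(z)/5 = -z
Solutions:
 u(z) = C1 - 25*z^4/28 + 10*z^3/3 + 5*z^2/2


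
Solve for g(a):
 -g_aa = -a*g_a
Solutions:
 g(a) = C1 + C2*erfi(sqrt(2)*a/2)


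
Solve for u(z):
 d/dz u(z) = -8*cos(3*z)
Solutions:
 u(z) = C1 - 8*sin(3*z)/3


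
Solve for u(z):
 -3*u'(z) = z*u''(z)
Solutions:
 u(z) = C1 + C2/z^2


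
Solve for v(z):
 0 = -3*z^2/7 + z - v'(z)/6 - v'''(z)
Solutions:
 v(z) = C1 + C2*sin(sqrt(6)*z/6) + C3*cos(sqrt(6)*z/6) - 6*z^3/7 + 3*z^2 + 216*z/7


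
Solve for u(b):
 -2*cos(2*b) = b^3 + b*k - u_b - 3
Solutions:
 u(b) = C1 + b^4/4 + b^2*k/2 - 3*b + sin(2*b)


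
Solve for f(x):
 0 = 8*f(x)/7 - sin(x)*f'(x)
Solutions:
 f(x) = C1*(cos(x) - 1)^(4/7)/(cos(x) + 1)^(4/7)


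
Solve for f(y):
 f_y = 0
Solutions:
 f(y) = C1


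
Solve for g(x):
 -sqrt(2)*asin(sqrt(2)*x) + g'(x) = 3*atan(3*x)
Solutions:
 g(x) = C1 + 3*x*atan(3*x) + sqrt(2)*(x*asin(sqrt(2)*x) + sqrt(2)*sqrt(1 - 2*x^2)/2) - log(9*x^2 + 1)/2


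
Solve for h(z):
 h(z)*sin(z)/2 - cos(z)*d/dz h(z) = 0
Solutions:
 h(z) = C1/sqrt(cos(z))


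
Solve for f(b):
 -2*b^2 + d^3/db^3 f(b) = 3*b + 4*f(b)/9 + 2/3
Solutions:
 f(b) = C3*exp(2^(2/3)*3^(1/3)*b/3) - 9*b^2/2 - 27*b/4 + (C1*sin(2^(2/3)*3^(5/6)*b/6) + C2*cos(2^(2/3)*3^(5/6)*b/6))*exp(-2^(2/3)*3^(1/3)*b/6) - 3/2


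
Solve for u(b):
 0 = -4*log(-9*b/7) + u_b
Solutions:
 u(b) = C1 + 4*b*log(-b) + 4*b*(-log(7) - 1 + 2*log(3))


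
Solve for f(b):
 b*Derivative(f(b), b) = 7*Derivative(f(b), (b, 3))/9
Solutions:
 f(b) = C1 + Integral(C2*airyai(21^(2/3)*b/7) + C3*airybi(21^(2/3)*b/7), b)


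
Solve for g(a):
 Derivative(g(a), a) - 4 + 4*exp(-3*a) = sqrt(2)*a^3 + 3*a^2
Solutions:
 g(a) = C1 + sqrt(2)*a^4/4 + a^3 + 4*a + 4*exp(-3*a)/3


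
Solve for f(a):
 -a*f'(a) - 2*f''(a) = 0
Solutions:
 f(a) = C1 + C2*erf(a/2)


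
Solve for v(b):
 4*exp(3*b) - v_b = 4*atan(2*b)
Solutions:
 v(b) = C1 - 4*b*atan(2*b) + 4*exp(3*b)/3 + log(4*b^2 + 1)


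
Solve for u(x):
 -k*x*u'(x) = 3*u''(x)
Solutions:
 u(x) = Piecewise((-sqrt(6)*sqrt(pi)*C1*erf(sqrt(6)*sqrt(k)*x/6)/(2*sqrt(k)) - C2, (k > 0) | (k < 0)), (-C1*x - C2, True))


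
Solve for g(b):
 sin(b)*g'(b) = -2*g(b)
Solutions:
 g(b) = C1*(cos(b) + 1)/(cos(b) - 1)


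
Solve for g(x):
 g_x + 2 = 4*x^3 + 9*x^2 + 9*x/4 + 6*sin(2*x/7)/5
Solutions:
 g(x) = C1 + x^4 + 3*x^3 + 9*x^2/8 - 2*x - 21*cos(2*x/7)/5


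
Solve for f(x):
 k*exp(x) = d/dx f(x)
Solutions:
 f(x) = C1 + k*exp(x)


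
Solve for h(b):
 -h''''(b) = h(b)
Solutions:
 h(b) = (C1*sin(sqrt(2)*b/2) + C2*cos(sqrt(2)*b/2))*exp(-sqrt(2)*b/2) + (C3*sin(sqrt(2)*b/2) + C4*cos(sqrt(2)*b/2))*exp(sqrt(2)*b/2)


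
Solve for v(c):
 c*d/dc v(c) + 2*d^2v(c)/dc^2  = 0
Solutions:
 v(c) = C1 + C2*erf(c/2)


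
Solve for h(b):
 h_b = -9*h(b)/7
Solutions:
 h(b) = C1*exp(-9*b/7)


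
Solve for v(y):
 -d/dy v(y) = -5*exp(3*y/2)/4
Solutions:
 v(y) = C1 + 5*exp(3*y/2)/6


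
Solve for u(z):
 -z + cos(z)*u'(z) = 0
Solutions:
 u(z) = C1 + Integral(z/cos(z), z)


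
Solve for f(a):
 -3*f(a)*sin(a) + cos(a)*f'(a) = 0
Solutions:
 f(a) = C1/cos(a)^3


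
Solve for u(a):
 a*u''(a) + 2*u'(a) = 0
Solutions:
 u(a) = C1 + C2/a


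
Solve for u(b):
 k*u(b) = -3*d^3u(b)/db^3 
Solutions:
 u(b) = C1*exp(3^(2/3)*b*(-k)^(1/3)/3) + C2*exp(b*(-k)^(1/3)*(-3^(2/3) + 3*3^(1/6)*I)/6) + C3*exp(-b*(-k)^(1/3)*(3^(2/3) + 3*3^(1/6)*I)/6)


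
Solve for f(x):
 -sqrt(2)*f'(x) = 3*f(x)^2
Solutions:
 f(x) = 2/(C1 + 3*sqrt(2)*x)


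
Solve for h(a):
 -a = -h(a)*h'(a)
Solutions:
 h(a) = -sqrt(C1 + a^2)
 h(a) = sqrt(C1 + a^2)


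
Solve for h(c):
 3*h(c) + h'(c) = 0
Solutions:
 h(c) = C1*exp(-3*c)


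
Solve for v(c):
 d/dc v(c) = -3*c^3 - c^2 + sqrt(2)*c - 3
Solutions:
 v(c) = C1 - 3*c^4/4 - c^3/3 + sqrt(2)*c^2/2 - 3*c


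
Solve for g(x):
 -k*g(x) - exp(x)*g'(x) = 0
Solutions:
 g(x) = C1*exp(k*exp(-x))


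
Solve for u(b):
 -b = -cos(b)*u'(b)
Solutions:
 u(b) = C1 + Integral(b/cos(b), b)


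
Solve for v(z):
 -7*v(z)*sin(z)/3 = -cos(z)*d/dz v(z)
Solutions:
 v(z) = C1/cos(z)^(7/3)


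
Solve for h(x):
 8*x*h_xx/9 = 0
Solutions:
 h(x) = C1 + C2*x


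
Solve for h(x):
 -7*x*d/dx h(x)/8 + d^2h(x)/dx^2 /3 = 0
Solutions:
 h(x) = C1 + C2*erfi(sqrt(21)*x/4)


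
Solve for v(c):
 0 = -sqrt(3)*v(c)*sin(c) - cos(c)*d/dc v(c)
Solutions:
 v(c) = C1*cos(c)^(sqrt(3))


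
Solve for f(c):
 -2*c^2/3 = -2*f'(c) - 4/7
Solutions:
 f(c) = C1 + c^3/9 - 2*c/7


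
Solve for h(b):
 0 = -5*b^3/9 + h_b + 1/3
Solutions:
 h(b) = C1 + 5*b^4/36 - b/3


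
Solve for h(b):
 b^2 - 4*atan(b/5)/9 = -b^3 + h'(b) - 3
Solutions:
 h(b) = C1 + b^4/4 + b^3/3 - 4*b*atan(b/5)/9 + 3*b + 10*log(b^2 + 25)/9


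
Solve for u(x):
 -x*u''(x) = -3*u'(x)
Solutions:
 u(x) = C1 + C2*x^4


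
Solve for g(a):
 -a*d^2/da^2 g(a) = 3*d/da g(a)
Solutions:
 g(a) = C1 + C2/a^2


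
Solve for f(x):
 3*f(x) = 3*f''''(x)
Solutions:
 f(x) = C1*exp(-x) + C2*exp(x) + C3*sin(x) + C4*cos(x)


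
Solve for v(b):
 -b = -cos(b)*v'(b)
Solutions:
 v(b) = C1 + Integral(b/cos(b), b)


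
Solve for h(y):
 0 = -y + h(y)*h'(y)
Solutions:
 h(y) = -sqrt(C1 + y^2)
 h(y) = sqrt(C1 + y^2)


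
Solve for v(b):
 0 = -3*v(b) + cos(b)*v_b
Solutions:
 v(b) = C1*(sin(b) + 1)^(3/2)/(sin(b) - 1)^(3/2)


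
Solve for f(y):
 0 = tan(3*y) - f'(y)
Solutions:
 f(y) = C1 - log(cos(3*y))/3


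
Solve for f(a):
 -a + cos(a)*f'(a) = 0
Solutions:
 f(a) = C1 + Integral(a/cos(a), a)


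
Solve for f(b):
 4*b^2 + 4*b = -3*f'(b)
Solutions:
 f(b) = C1 - 4*b^3/9 - 2*b^2/3


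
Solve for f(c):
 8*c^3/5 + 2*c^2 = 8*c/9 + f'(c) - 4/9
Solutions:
 f(c) = C1 + 2*c^4/5 + 2*c^3/3 - 4*c^2/9 + 4*c/9


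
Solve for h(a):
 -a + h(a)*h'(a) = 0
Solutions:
 h(a) = -sqrt(C1 + a^2)
 h(a) = sqrt(C1 + a^2)


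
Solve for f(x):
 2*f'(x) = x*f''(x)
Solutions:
 f(x) = C1 + C2*x^3


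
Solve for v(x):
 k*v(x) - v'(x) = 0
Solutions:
 v(x) = C1*exp(k*x)


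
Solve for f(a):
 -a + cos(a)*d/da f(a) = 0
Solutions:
 f(a) = C1 + Integral(a/cos(a), a)


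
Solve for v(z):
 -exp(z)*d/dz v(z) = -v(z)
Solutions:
 v(z) = C1*exp(-exp(-z))


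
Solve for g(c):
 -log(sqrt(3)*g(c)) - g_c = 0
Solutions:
 2*Integral(1/(2*log(_y) + log(3)), (_y, g(c))) = C1 - c


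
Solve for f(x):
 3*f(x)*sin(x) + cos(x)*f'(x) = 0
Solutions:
 f(x) = C1*cos(x)^3


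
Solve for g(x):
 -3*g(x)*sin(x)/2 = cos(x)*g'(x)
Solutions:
 g(x) = C1*cos(x)^(3/2)


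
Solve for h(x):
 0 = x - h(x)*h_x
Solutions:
 h(x) = -sqrt(C1 + x^2)
 h(x) = sqrt(C1 + x^2)


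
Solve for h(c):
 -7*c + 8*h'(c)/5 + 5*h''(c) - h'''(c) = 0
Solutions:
 h(c) = C1 + C2*exp(c*(25 - sqrt(785))/10) + C3*exp(c*(25 + sqrt(785))/10) + 35*c^2/16 - 875*c/64


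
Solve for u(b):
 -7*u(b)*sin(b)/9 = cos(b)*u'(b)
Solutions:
 u(b) = C1*cos(b)^(7/9)


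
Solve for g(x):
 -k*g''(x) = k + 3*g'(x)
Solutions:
 g(x) = C1 + C2*exp(-3*x/k) - k*x/3


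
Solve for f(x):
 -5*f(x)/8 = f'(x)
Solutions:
 f(x) = C1*exp(-5*x/8)


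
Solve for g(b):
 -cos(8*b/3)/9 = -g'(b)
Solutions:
 g(b) = C1 + sin(8*b/3)/24


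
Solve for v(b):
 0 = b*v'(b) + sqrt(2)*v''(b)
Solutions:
 v(b) = C1 + C2*erf(2^(1/4)*b/2)


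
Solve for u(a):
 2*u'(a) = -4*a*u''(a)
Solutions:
 u(a) = C1 + C2*sqrt(a)


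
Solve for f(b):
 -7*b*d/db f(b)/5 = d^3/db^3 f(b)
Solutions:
 f(b) = C1 + Integral(C2*airyai(-5^(2/3)*7^(1/3)*b/5) + C3*airybi(-5^(2/3)*7^(1/3)*b/5), b)


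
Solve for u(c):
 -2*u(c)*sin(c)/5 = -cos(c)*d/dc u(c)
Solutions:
 u(c) = C1/cos(c)^(2/5)


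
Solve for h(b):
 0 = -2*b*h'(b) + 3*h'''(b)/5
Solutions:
 h(b) = C1 + Integral(C2*airyai(10^(1/3)*3^(2/3)*b/3) + C3*airybi(10^(1/3)*3^(2/3)*b/3), b)


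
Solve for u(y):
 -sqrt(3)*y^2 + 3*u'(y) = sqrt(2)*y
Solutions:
 u(y) = C1 + sqrt(3)*y^3/9 + sqrt(2)*y^2/6


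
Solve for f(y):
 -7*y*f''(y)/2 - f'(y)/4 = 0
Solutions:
 f(y) = C1 + C2*y^(13/14)


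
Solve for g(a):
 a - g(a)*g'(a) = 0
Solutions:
 g(a) = -sqrt(C1 + a^2)
 g(a) = sqrt(C1 + a^2)


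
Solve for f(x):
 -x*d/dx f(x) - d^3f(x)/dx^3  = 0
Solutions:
 f(x) = C1 + Integral(C2*airyai(-x) + C3*airybi(-x), x)


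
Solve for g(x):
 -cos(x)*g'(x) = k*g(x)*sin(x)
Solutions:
 g(x) = C1*exp(k*log(cos(x)))


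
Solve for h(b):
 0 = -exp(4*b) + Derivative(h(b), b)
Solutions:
 h(b) = C1 + exp(4*b)/4


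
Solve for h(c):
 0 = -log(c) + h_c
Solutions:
 h(c) = C1 + c*log(c) - c


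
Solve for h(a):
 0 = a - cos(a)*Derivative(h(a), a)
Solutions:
 h(a) = C1 + Integral(a/cos(a), a)


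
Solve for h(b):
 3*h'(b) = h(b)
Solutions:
 h(b) = C1*exp(b/3)


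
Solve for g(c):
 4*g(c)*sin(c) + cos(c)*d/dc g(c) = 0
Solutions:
 g(c) = C1*cos(c)^4


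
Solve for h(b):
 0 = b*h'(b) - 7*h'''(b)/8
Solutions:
 h(b) = C1 + Integral(C2*airyai(2*7^(2/3)*b/7) + C3*airybi(2*7^(2/3)*b/7), b)


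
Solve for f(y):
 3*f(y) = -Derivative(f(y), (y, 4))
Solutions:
 f(y) = (C1*sin(sqrt(2)*3^(1/4)*y/2) + C2*cos(sqrt(2)*3^(1/4)*y/2))*exp(-sqrt(2)*3^(1/4)*y/2) + (C3*sin(sqrt(2)*3^(1/4)*y/2) + C4*cos(sqrt(2)*3^(1/4)*y/2))*exp(sqrt(2)*3^(1/4)*y/2)


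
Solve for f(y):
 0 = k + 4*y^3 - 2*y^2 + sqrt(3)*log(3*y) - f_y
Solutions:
 f(y) = C1 + k*y + y^4 - 2*y^3/3 + sqrt(3)*y*log(y) - sqrt(3)*y + sqrt(3)*y*log(3)


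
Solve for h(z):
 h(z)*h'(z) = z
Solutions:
 h(z) = -sqrt(C1 + z^2)
 h(z) = sqrt(C1 + z^2)


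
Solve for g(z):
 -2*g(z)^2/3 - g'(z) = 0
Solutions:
 g(z) = 3/(C1 + 2*z)


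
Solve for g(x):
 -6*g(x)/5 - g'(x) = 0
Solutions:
 g(x) = C1*exp(-6*x/5)


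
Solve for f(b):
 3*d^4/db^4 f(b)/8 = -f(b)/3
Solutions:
 f(b) = (C1*sin(2^(1/4)*sqrt(3)*b/3) + C2*cos(2^(1/4)*sqrt(3)*b/3))*exp(-2^(1/4)*sqrt(3)*b/3) + (C3*sin(2^(1/4)*sqrt(3)*b/3) + C4*cos(2^(1/4)*sqrt(3)*b/3))*exp(2^(1/4)*sqrt(3)*b/3)


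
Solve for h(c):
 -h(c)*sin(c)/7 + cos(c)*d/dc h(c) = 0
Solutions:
 h(c) = C1/cos(c)^(1/7)


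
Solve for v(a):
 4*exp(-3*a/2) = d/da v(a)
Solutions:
 v(a) = C1 - 8*exp(-3*a/2)/3


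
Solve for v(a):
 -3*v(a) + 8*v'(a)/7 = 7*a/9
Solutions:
 v(a) = C1*exp(21*a/8) - 7*a/27 - 8/81


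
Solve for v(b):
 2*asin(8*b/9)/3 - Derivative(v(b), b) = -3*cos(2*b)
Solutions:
 v(b) = C1 + 2*b*asin(8*b/9)/3 + sqrt(81 - 64*b^2)/12 + 3*sin(2*b)/2


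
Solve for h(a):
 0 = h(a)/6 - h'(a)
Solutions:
 h(a) = C1*exp(a/6)


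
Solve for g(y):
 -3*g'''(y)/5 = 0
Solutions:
 g(y) = C1 + C2*y + C3*y^2


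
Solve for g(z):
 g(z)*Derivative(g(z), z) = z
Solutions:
 g(z) = -sqrt(C1 + z^2)
 g(z) = sqrt(C1 + z^2)


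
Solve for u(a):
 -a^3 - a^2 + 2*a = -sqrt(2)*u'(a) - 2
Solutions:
 u(a) = C1 + sqrt(2)*a^4/8 + sqrt(2)*a^3/6 - sqrt(2)*a^2/2 - sqrt(2)*a


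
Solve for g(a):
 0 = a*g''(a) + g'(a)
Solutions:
 g(a) = C1 + C2*log(a)


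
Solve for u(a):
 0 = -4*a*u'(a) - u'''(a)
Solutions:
 u(a) = C1 + Integral(C2*airyai(-2^(2/3)*a) + C3*airybi(-2^(2/3)*a), a)


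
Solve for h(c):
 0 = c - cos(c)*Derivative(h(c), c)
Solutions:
 h(c) = C1 + Integral(c/cos(c), c)


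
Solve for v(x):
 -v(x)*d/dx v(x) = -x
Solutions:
 v(x) = -sqrt(C1 + x^2)
 v(x) = sqrt(C1 + x^2)


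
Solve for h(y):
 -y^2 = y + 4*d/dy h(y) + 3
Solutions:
 h(y) = C1 - y^3/12 - y^2/8 - 3*y/4


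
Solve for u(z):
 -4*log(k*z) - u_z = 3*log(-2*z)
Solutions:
 u(z) = C1 + z*(-4*log(-k) - 3*log(2) + 7) - 7*z*log(-z)


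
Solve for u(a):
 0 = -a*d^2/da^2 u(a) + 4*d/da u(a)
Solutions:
 u(a) = C1 + C2*a^5


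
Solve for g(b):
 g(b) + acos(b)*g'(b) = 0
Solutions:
 g(b) = C1*exp(-Integral(1/acos(b), b))


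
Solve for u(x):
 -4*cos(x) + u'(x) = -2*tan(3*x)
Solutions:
 u(x) = C1 + 2*log(cos(3*x))/3 + 4*sin(x)


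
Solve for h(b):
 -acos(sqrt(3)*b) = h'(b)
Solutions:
 h(b) = C1 - b*acos(sqrt(3)*b) + sqrt(3)*sqrt(1 - 3*b^2)/3


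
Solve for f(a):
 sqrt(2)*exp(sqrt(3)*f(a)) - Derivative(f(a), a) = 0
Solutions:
 f(a) = sqrt(3)*(2*log(-1/(C1 + sqrt(2)*a)) - log(3))/6


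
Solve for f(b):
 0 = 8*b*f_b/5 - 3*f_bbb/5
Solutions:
 f(b) = C1 + Integral(C2*airyai(2*3^(2/3)*b/3) + C3*airybi(2*3^(2/3)*b/3), b)


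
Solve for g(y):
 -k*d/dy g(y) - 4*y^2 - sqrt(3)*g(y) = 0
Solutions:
 g(y) = C1*exp(-sqrt(3)*y/k) - 8*sqrt(3)*k^2/9 + 8*k*y/3 - 4*sqrt(3)*y^2/3


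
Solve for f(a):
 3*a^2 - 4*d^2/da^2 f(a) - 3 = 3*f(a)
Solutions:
 f(a) = C1*sin(sqrt(3)*a/2) + C2*cos(sqrt(3)*a/2) + a^2 - 11/3


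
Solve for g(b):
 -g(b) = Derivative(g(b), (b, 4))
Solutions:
 g(b) = (C1*sin(sqrt(2)*b/2) + C2*cos(sqrt(2)*b/2))*exp(-sqrt(2)*b/2) + (C3*sin(sqrt(2)*b/2) + C4*cos(sqrt(2)*b/2))*exp(sqrt(2)*b/2)


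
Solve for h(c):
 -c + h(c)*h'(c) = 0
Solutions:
 h(c) = -sqrt(C1 + c^2)
 h(c) = sqrt(C1 + c^2)


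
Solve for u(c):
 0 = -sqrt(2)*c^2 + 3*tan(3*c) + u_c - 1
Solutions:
 u(c) = C1 + sqrt(2)*c^3/3 + c + log(cos(3*c))


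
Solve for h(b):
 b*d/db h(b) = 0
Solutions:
 h(b) = C1


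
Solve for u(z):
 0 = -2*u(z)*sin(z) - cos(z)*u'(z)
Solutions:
 u(z) = C1*cos(z)^2


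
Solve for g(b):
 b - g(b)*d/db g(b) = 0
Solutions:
 g(b) = -sqrt(C1 + b^2)
 g(b) = sqrt(C1 + b^2)


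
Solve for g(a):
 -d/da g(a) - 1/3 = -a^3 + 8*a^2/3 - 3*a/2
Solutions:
 g(a) = C1 + a^4/4 - 8*a^3/9 + 3*a^2/4 - a/3


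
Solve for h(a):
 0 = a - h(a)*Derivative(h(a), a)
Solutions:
 h(a) = -sqrt(C1 + a^2)
 h(a) = sqrt(C1 + a^2)


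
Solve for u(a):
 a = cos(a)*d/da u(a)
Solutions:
 u(a) = C1 + Integral(a/cos(a), a)


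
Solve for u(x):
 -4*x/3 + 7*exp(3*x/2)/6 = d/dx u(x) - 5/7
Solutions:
 u(x) = C1 - 2*x^2/3 + 5*x/7 + 7*exp(3*x/2)/9


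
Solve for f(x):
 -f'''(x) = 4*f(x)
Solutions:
 f(x) = C3*exp(-2^(2/3)*x) + (C1*sin(2^(2/3)*sqrt(3)*x/2) + C2*cos(2^(2/3)*sqrt(3)*x/2))*exp(2^(2/3)*x/2)


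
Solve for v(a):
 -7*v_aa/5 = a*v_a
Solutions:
 v(a) = C1 + C2*erf(sqrt(70)*a/14)


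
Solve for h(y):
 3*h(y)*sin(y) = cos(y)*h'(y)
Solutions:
 h(y) = C1/cos(y)^3


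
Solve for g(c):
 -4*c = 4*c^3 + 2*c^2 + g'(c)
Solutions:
 g(c) = C1 - c^4 - 2*c^3/3 - 2*c^2


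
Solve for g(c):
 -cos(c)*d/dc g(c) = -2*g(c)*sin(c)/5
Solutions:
 g(c) = C1/cos(c)^(2/5)


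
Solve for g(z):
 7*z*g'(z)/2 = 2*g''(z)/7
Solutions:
 g(z) = C1 + C2*erfi(7*sqrt(2)*z/4)


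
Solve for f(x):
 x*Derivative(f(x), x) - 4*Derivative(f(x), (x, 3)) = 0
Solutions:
 f(x) = C1 + Integral(C2*airyai(2^(1/3)*x/2) + C3*airybi(2^(1/3)*x/2), x)


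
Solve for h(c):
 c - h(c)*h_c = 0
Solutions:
 h(c) = -sqrt(C1 + c^2)
 h(c) = sqrt(C1 + c^2)


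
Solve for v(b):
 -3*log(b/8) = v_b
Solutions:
 v(b) = C1 - 3*b*log(b) + 3*b + b*log(512)


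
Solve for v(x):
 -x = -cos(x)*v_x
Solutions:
 v(x) = C1 + Integral(x/cos(x), x)


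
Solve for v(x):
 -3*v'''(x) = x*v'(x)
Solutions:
 v(x) = C1 + Integral(C2*airyai(-3^(2/3)*x/3) + C3*airybi(-3^(2/3)*x/3), x)


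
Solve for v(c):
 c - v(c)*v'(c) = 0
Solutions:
 v(c) = -sqrt(C1 + c^2)
 v(c) = sqrt(C1 + c^2)


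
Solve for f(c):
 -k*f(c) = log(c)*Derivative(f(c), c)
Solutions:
 f(c) = C1*exp(-k*li(c))


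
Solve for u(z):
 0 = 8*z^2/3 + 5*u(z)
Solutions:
 u(z) = -8*z^2/15


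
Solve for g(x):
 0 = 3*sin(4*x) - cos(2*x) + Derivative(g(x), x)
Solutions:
 g(x) = C1 + sin(2*x)/2 + 3*cos(4*x)/4


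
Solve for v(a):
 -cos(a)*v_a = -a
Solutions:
 v(a) = C1 + Integral(a/cos(a), a)


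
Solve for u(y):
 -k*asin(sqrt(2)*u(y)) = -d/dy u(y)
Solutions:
 Integral(1/asin(sqrt(2)*_y), (_y, u(y))) = C1 + k*y


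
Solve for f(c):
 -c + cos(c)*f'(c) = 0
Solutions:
 f(c) = C1 + Integral(c/cos(c), c)


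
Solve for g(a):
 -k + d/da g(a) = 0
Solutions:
 g(a) = C1 + a*k


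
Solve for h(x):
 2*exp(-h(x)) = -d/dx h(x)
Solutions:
 h(x) = log(C1 - 2*x)


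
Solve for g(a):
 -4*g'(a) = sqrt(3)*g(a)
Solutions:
 g(a) = C1*exp(-sqrt(3)*a/4)


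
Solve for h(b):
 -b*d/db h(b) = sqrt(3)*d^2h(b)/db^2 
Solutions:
 h(b) = C1 + C2*erf(sqrt(2)*3^(3/4)*b/6)


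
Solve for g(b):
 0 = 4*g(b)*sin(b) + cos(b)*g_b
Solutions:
 g(b) = C1*cos(b)^4


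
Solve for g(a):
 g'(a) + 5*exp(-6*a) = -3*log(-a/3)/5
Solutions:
 g(a) = C1 - 3*a*log(-a)/5 + 3*a*(1 + log(3))/5 + 5*exp(-6*a)/6


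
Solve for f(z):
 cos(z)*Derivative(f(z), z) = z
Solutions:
 f(z) = C1 + Integral(z/cos(z), z)


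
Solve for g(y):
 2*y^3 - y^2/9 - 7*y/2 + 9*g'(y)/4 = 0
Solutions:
 g(y) = C1 - 2*y^4/9 + 4*y^3/243 + 7*y^2/9


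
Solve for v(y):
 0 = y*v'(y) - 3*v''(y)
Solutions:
 v(y) = C1 + C2*erfi(sqrt(6)*y/6)


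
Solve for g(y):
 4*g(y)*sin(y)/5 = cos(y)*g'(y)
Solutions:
 g(y) = C1/cos(y)^(4/5)


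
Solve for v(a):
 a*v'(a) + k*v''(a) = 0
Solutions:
 v(a) = C1 + C2*sqrt(k)*erf(sqrt(2)*a*sqrt(1/k)/2)


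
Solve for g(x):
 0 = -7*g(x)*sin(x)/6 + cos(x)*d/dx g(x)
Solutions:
 g(x) = C1/cos(x)^(7/6)


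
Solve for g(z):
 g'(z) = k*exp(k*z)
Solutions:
 g(z) = C1 + exp(k*z)


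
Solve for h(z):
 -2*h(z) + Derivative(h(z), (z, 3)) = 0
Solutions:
 h(z) = C3*exp(2^(1/3)*z) + (C1*sin(2^(1/3)*sqrt(3)*z/2) + C2*cos(2^(1/3)*sqrt(3)*z/2))*exp(-2^(1/3)*z/2)


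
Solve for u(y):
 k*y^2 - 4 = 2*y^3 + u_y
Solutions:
 u(y) = C1 + k*y^3/3 - y^4/2 - 4*y


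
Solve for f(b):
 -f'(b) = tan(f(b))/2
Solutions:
 f(b) = pi - asin(C1*exp(-b/2))
 f(b) = asin(C1*exp(-b/2))


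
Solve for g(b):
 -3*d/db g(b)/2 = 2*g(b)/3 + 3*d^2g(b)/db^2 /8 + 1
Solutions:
 g(b) = C1*exp(2*b*(-1 + sqrt(5)/3)) + C2*exp(-2*b*(sqrt(5)/3 + 1)) - 3/2


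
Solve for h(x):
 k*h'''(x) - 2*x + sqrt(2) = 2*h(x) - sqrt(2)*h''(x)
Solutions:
 h(x) = C1*exp(-x*((sqrt(((-27 + 2*sqrt(2)/k^2)^2 - 8/k^4)/k^2) - 27/k + 2*sqrt(2)/k^3)^(1/3) + sqrt(2)/k + 2/(k^2*(sqrt(((-27 + 2*sqrt(2)/k^2)^2 - 8/k^4)/k^2) - 27/k + 2*sqrt(2)/k^3)^(1/3)))/3) + C2*exp(x*((sqrt(((-27 + 2*sqrt(2)/k^2)^2 - 8/k^4)/k^2) - 27/k + 2*sqrt(2)/k^3)^(1/3) - sqrt(3)*I*(sqrt(((-27 + 2*sqrt(2)/k^2)^2 - 8/k^4)/k^2) - 27/k + 2*sqrt(2)/k^3)^(1/3) - 2*sqrt(2)/k - 8/(k^2*(-1 + sqrt(3)*I)*(sqrt(((-27 + 2*sqrt(2)/k^2)^2 - 8/k^4)/k^2) - 27/k + 2*sqrt(2)/k^3)^(1/3)))/6) + C3*exp(x*((sqrt(((-27 + 2*sqrt(2)/k^2)^2 - 8/k^4)/k^2) - 27/k + 2*sqrt(2)/k^3)^(1/3) + sqrt(3)*I*(sqrt(((-27 + 2*sqrt(2)/k^2)^2 - 8/k^4)/k^2) - 27/k + 2*sqrt(2)/k^3)^(1/3) - 2*sqrt(2)/k + 8/(k^2*(1 + sqrt(3)*I)*(sqrt(((-27 + 2*sqrt(2)/k^2)^2 - 8/k^4)/k^2) - 27/k + 2*sqrt(2)/k^3)^(1/3)))/6) - x + sqrt(2)/2


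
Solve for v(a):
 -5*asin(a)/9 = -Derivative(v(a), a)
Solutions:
 v(a) = C1 + 5*a*asin(a)/9 + 5*sqrt(1 - a^2)/9


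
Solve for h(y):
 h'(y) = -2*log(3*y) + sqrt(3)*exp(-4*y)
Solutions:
 h(y) = C1 - 2*y*log(y) + 2*y*(1 - log(3)) - sqrt(3)*exp(-4*y)/4


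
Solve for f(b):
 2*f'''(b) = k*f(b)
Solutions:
 f(b) = C1*exp(2^(2/3)*b*k^(1/3)/2) + C2*exp(2^(2/3)*b*k^(1/3)*(-1 + sqrt(3)*I)/4) + C3*exp(-2^(2/3)*b*k^(1/3)*(1 + sqrt(3)*I)/4)


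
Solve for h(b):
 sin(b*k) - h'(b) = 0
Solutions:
 h(b) = C1 - cos(b*k)/k


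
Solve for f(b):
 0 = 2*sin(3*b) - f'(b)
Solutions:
 f(b) = C1 - 2*cos(3*b)/3


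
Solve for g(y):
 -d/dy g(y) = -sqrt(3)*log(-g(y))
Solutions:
 -li(-g(y)) = C1 + sqrt(3)*y


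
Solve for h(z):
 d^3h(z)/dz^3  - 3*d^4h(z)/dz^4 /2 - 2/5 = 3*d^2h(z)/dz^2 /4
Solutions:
 h(z) = C1 + C2*z - 4*z^2/15 + (C3*sin(sqrt(14)*z/6) + C4*cos(sqrt(14)*z/6))*exp(z/3)


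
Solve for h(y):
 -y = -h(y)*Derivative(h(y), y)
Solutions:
 h(y) = -sqrt(C1 + y^2)
 h(y) = sqrt(C1 + y^2)


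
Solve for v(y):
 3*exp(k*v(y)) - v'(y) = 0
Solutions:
 v(y) = Piecewise((log(-1/(C1*k + 3*k*y))/k, Ne(k, 0)), (nan, True))
 v(y) = Piecewise((C1 + 3*y, Eq(k, 0)), (nan, True))


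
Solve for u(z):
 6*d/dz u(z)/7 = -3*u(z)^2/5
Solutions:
 u(z) = 10/(C1 + 7*z)


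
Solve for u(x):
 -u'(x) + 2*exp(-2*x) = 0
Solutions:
 u(x) = C1 - exp(-2*x)


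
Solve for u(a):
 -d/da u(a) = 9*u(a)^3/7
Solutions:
 u(a) = -sqrt(14)*sqrt(-1/(C1 - 9*a))/2
 u(a) = sqrt(14)*sqrt(-1/(C1 - 9*a))/2


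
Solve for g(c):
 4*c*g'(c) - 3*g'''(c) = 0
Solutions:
 g(c) = C1 + Integral(C2*airyai(6^(2/3)*c/3) + C3*airybi(6^(2/3)*c/3), c)


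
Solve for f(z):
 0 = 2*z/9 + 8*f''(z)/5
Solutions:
 f(z) = C1 + C2*z - 5*z^3/216


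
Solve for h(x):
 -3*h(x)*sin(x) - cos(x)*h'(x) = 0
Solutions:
 h(x) = C1*cos(x)^3


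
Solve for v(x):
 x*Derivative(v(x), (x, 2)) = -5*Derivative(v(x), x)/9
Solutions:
 v(x) = C1 + C2*x^(4/9)


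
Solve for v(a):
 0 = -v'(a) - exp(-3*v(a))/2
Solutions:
 v(a) = log(C1 - 3*a/2)/3
 v(a) = log((-1 - sqrt(3)*I)*(C1 - 3*a/2)^(1/3)/2)
 v(a) = log((-1 + sqrt(3)*I)*(C1 - 3*a/2)^(1/3)/2)


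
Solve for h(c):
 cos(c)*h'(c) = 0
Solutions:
 h(c) = C1


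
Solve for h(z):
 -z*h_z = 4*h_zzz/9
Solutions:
 h(z) = C1 + Integral(C2*airyai(-2^(1/3)*3^(2/3)*z/2) + C3*airybi(-2^(1/3)*3^(2/3)*z/2), z)


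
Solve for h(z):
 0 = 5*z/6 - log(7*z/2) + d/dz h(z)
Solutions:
 h(z) = C1 - 5*z^2/12 + z*log(z) - z + z*log(7/2)


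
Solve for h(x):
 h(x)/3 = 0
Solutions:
 h(x) = 0


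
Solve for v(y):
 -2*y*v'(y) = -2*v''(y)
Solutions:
 v(y) = C1 + C2*erfi(sqrt(2)*y/2)


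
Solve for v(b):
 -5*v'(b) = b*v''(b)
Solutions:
 v(b) = C1 + C2/b^4


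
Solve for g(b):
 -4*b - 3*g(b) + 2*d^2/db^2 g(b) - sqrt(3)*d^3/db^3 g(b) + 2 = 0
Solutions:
 g(b) = C1*exp(b*(8*18^(1/3)/(27*sqrt(211) + 227*sqrt(3))^(1/3) + 8*sqrt(3) + 12^(1/3)*(27*sqrt(211) + 227*sqrt(3))^(1/3))/36)*sin(2^(1/3)*3^(1/6)*b*(-2^(1/3)*3^(2/3)*(27*sqrt(211) + 227*sqrt(3))^(1/3) + 24/(27*sqrt(211) + 227*sqrt(3))^(1/3))/36) + C2*exp(b*(8*18^(1/3)/(27*sqrt(211) + 227*sqrt(3))^(1/3) + 8*sqrt(3) + 12^(1/3)*(27*sqrt(211) + 227*sqrt(3))^(1/3))/36)*cos(2^(1/3)*3^(1/6)*b*(-2^(1/3)*3^(2/3)*(27*sqrt(211) + 227*sqrt(3))^(1/3) + 24/(27*sqrt(211) + 227*sqrt(3))^(1/3))/36) + C3*exp(b*(-12^(1/3)*(27*sqrt(211) + 227*sqrt(3))^(1/3) - 8*18^(1/3)/(27*sqrt(211) + 227*sqrt(3))^(1/3) + 4*sqrt(3))/18) - 4*b/3 + 2/3


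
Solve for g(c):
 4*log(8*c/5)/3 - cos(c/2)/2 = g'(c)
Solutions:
 g(c) = C1 + 4*c*log(c)/3 - 4*c*log(5)/3 - 4*c/3 + 4*c*log(2) - sin(c/2)


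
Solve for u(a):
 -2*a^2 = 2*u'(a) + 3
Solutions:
 u(a) = C1 - a^3/3 - 3*a/2


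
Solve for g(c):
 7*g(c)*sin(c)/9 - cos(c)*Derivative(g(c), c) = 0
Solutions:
 g(c) = C1/cos(c)^(7/9)


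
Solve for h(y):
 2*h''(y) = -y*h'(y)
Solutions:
 h(y) = C1 + C2*erf(y/2)


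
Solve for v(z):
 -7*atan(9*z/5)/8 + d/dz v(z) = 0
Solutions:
 v(z) = C1 + 7*z*atan(9*z/5)/8 - 35*log(81*z^2 + 25)/144


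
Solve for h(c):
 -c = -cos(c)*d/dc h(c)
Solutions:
 h(c) = C1 + Integral(c/cos(c), c)


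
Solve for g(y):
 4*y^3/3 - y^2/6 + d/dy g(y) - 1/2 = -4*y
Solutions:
 g(y) = C1 - y^4/3 + y^3/18 - 2*y^2 + y/2


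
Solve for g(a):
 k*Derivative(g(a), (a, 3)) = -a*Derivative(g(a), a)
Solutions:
 g(a) = C1 + Integral(C2*airyai(a*(-1/k)^(1/3)) + C3*airybi(a*(-1/k)^(1/3)), a)


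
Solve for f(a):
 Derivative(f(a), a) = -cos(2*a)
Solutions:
 f(a) = C1 - sin(2*a)/2


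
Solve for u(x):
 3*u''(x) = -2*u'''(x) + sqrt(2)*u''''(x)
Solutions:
 u(x) = C1 + C2*x + C3*exp(sqrt(2)*x*(1 - sqrt(1 + 3*sqrt(2)))/2) + C4*exp(sqrt(2)*x*(1 + sqrt(1 + 3*sqrt(2)))/2)


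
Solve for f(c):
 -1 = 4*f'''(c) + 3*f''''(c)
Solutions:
 f(c) = C1 + C2*c + C3*c^2 + C4*exp(-4*c/3) - c^3/24
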